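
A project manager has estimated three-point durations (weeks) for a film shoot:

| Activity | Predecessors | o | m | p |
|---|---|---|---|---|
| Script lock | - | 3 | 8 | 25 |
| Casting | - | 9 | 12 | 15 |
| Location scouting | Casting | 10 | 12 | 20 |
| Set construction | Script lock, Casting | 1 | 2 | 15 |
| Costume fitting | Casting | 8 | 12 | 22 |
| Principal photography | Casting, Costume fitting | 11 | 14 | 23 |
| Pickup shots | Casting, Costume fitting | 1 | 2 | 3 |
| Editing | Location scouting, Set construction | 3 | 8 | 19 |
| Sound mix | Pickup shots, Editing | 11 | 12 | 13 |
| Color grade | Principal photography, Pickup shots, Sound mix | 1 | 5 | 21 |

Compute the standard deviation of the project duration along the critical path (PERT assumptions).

4.70 weeks

te_Script lock = (3 + 4·8 + 25)/6 = 60/6 = 10; σ²_Script lock = ((25−3)/6)² = 13.444
te_Casting = (9 + 4·12 + 15)/6 = 72/6 = 12; σ²_Casting = ((15−9)/6)² = 1.000
te_Location scouting = (10 + 4·12 + 20)/6 = 78/6 = 13; σ²_Location scouting = ((20−10)/6)² = 2.778
te_Set construction = (1 + 4·2 + 15)/6 = 24/6 = 4; σ²_Set construction = ((15−1)/6)² = 5.444
te_Costume fitting = (8 + 4·12 + 22)/6 = 78/6 = 13; σ²_Costume fitting = ((22−8)/6)² = 5.444
te_Principal photography = (11 + 4·14 + 23)/6 = 90/6 = 15; σ²_Principal photography = ((23−11)/6)² = 4.000
te_Pickup shots = (1 + 4·2 + 3)/6 = 12/6 = 2; σ²_Pickup shots = ((3−1)/6)² = 0.111
te_Editing = (3 + 4·8 + 19)/6 = 54/6 = 9; σ²_Editing = ((19−3)/6)² = 7.111
te_Sound mix = (11 + 4·12 + 13)/6 = 72/6 = 12; σ²_Sound mix = ((13−11)/6)² = 0.111
te_Color grade = (1 + 4·5 + 21)/6 = 42/6 = 7; σ²_Color grade = ((21−1)/6)² = 11.111

Forward pass:
ES_Script lock = 0; EF_Script lock = 10
ES_Casting = 0; EF_Casting = 12
ES_Location scouting = 12; EF_Location scouting = 12+13 = 25
ES_Set construction = max(EF_Script lock=10, EF_Casting=12) = 12; EF_Set construction = 12+4 = 16
ES_Costume fitting = 12; EF_Costume fitting = 12+13 = 25
ES_Principal photography = max(EF_Casting=12, EF_Costume fitting=25) = 25; EF_Principal photography = 25+15 = 40
ES_Pickup shots = max(EF_Casting=12, EF_Costume fitting=25) = 25; EF_Pickup shots = 25+2 = 27
ES_Editing = max(EF_Location scouting=25, EF_Set construction=16) = 25; EF_Editing = 25+9 = 34
ES_Sound mix = max(EF_Pickup shots=27, EF_Editing=34) = 34; EF_Sound mix = 34+12 = 46
ES_Color grade = max(EF_Principal photography=40, EF_Pickup shots=27, EF_Sound mix=46) = 46; EF_Color grade = 46+7 = 53
Expected project duration μ = 53 weeks. Critical path: Casting → Location scouting → Editing → Sound mix → Color grade.

Variance along critical path = 1.000 + 2.778 + 7.111 + 0.111 + 11.111 = 22.111
σ = √22.111 = 4.702 weeks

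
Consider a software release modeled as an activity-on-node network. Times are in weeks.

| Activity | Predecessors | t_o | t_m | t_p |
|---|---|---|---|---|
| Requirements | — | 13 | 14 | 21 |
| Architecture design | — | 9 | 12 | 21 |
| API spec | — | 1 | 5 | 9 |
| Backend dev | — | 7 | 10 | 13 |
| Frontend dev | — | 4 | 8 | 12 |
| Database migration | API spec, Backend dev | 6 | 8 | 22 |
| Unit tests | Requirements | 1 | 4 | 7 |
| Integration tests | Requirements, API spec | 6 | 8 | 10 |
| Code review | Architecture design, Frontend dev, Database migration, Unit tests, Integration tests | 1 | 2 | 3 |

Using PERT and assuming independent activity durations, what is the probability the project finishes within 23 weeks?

te_Requirements = (13 + 4·14 + 21)/6 = 90/6 = 15; σ²_Requirements = ((21−13)/6)² = 1.778
te_Architecture design = (9 + 4·12 + 21)/6 = 78/6 = 13; σ²_Architecture design = ((21−9)/6)² = 4.000
te_API spec = (1 + 4·5 + 9)/6 = 30/6 = 5; σ²_API spec = ((9−1)/6)² = 1.778
te_Backend dev = (7 + 4·10 + 13)/6 = 60/6 = 10; σ²_Backend dev = ((13−7)/6)² = 1.000
te_Frontend dev = (4 + 4·8 + 12)/6 = 48/6 = 8; σ²_Frontend dev = ((12−4)/6)² = 1.778
te_Database migration = (6 + 4·8 + 22)/6 = 60/6 = 10; σ²_Database migration = ((22−6)/6)² = 7.111
te_Unit tests = (1 + 4·4 + 7)/6 = 24/6 = 4; σ²_Unit tests = ((7−1)/6)² = 1.000
te_Integration tests = (6 + 4·8 + 10)/6 = 48/6 = 8; σ²_Integration tests = ((10−6)/6)² = 0.444
te_Code review = (1 + 4·2 + 3)/6 = 12/6 = 2; σ²_Code review = ((3−1)/6)² = 0.111

Forward pass:
ES_Requirements = 0; EF_Requirements = 15
ES_Architecture design = 0; EF_Architecture design = 13
ES_API spec = 0; EF_API spec = 5
ES_Backend dev = 0; EF_Backend dev = 10
ES_Frontend dev = 0; EF_Frontend dev = 8
ES_Database migration = max(EF_API spec=5, EF_Backend dev=10) = 10; EF_Database migration = 10+10 = 20
ES_Unit tests = 15; EF_Unit tests = 15+4 = 19
ES_Integration tests = max(EF_Requirements=15, EF_API spec=5) = 15; EF_Integration tests = 15+8 = 23
ES_Code review = max(EF_Architecture design=13, EF_Frontend dev=8, EF_Database migration=20, EF_Unit tests=19, EF_Integration tests=23) = 23; EF_Code review = 23+2 = 25
Expected project duration μ = 25 weeks. Critical path: Requirements → Integration tests → Code review.

Variance along critical path = 1.778 + 0.444 + 0.111 = 2.333; σ = √2.333 = 1.528 weeks.
Z = (23 − 25) / 1.528 = -1.309
P(T ≤ 23) = Φ(-1.309) ≈ 0.095

0.095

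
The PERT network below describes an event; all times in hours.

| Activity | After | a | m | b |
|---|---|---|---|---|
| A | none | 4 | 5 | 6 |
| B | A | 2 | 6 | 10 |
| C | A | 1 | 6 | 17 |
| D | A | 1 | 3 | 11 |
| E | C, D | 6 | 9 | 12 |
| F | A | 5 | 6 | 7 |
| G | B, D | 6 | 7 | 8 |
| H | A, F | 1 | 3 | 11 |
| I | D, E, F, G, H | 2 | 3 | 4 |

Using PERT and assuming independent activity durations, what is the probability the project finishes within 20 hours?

0.083

te_A = (4 + 4·5 + 6)/6 = 30/6 = 5; σ²_A = ((6−4)/6)² = 0.111
te_B = (2 + 4·6 + 10)/6 = 36/6 = 6; σ²_B = ((10−2)/6)² = 1.778
te_C = (1 + 4·6 + 17)/6 = 42/6 = 7; σ²_C = ((17−1)/6)² = 7.111
te_D = (1 + 4·3 + 11)/6 = 24/6 = 4; σ²_D = ((11−1)/6)² = 2.778
te_E = (6 + 4·9 + 12)/6 = 54/6 = 9; σ²_E = ((12−6)/6)² = 1.000
te_F = (5 + 4·6 + 7)/6 = 36/6 = 6; σ²_F = ((7−5)/6)² = 0.111
te_G = (6 + 4·7 + 8)/6 = 42/6 = 7; σ²_G = ((8−6)/6)² = 0.111
te_H = (1 + 4·3 + 11)/6 = 24/6 = 4; σ²_H = ((11−1)/6)² = 2.778
te_I = (2 + 4·3 + 4)/6 = 18/6 = 3; σ²_I = ((4−2)/6)² = 0.111

Forward pass:
ES_A = 0; EF_A = 5
ES_B = 5; EF_B = 5+6 = 11
ES_C = 5; EF_C = 5+7 = 12
ES_D = 5; EF_D = 5+4 = 9
ES_E = max(EF_C=12, EF_D=9) = 12; EF_E = 12+9 = 21
ES_F = 5; EF_F = 5+6 = 11
ES_G = max(EF_B=11, EF_D=9) = 11; EF_G = 11+7 = 18
ES_H = max(EF_A=5, EF_F=11) = 11; EF_H = 11+4 = 15
ES_I = max(EF_D=9, EF_E=21, EF_F=11, EF_G=18, EF_H=15) = 21; EF_I = 21+3 = 24
Expected project duration μ = 24 hours. Critical path: A → C → E → I.

Variance along critical path = 0.111 + 7.111 + 1.000 + 0.111 = 8.333; σ = √8.333 = 2.887 hours.
Z = (20 − 24) / 2.887 = -1.386
P(T ≤ 20) = Φ(-1.386) ≈ 0.083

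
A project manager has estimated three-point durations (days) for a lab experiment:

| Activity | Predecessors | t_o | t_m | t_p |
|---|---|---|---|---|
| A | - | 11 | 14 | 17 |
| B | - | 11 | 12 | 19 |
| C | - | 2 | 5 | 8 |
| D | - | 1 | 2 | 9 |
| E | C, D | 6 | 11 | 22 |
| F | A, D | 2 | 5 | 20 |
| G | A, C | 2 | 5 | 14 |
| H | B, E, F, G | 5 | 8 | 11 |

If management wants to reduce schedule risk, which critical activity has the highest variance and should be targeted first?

F

te_A = (11 + 4·14 + 17)/6 = 84/6 = 14; σ²_A = ((17−11)/6)² = 1.000
te_B = (11 + 4·12 + 19)/6 = 78/6 = 13; σ²_B = ((19−11)/6)² = 1.778
te_C = (2 + 4·5 + 8)/6 = 30/6 = 5; σ²_C = ((8−2)/6)² = 1.000
te_D = (1 + 4·2 + 9)/6 = 18/6 = 3; σ²_D = ((9−1)/6)² = 1.778
te_E = (6 + 4·11 + 22)/6 = 72/6 = 12; σ²_E = ((22−6)/6)² = 7.111
te_F = (2 + 4·5 + 20)/6 = 42/6 = 7; σ²_F = ((20−2)/6)² = 9.000
te_G = (2 + 4·5 + 14)/6 = 36/6 = 6; σ²_G = ((14−2)/6)² = 4.000
te_H = (5 + 4·8 + 11)/6 = 48/6 = 8; σ²_H = ((11−5)/6)² = 1.000

Forward pass:
ES_A = 0; EF_A = 14
ES_B = 0; EF_B = 13
ES_C = 0; EF_C = 5
ES_D = 0; EF_D = 3
ES_E = max(EF_C=5, EF_D=3) = 5; EF_E = 5+12 = 17
ES_F = max(EF_A=14, EF_D=3) = 14; EF_F = 14+7 = 21
ES_G = max(EF_A=14, EF_C=5) = 14; EF_G = 14+6 = 20
ES_H = max(EF_B=13, EF_E=17, EF_F=21, EF_G=20) = 21; EF_H = 21+8 = 29
Expected project duration μ = 29 days. Critical path: A → F → H.

Variances on critical path: σ²_A=1.000, σ²_F=9.000, σ²_H=1.000.
Largest is σ²_F = 9.000.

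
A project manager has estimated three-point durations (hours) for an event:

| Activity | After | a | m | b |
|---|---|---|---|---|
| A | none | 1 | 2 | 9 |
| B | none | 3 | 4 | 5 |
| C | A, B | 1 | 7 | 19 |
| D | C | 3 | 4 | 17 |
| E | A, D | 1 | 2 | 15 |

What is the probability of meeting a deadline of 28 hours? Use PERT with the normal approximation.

0.910

te_A = (1 + 4·2 + 9)/6 = 18/6 = 3; σ²_A = ((9−1)/6)² = 1.778
te_B = (3 + 4·4 + 5)/6 = 24/6 = 4; σ²_B = ((5−3)/6)² = 0.111
te_C = (1 + 4·7 + 19)/6 = 48/6 = 8; σ²_C = ((19−1)/6)² = 9.000
te_D = (3 + 4·4 + 17)/6 = 36/6 = 6; σ²_D = ((17−3)/6)² = 5.444
te_E = (1 + 4·2 + 15)/6 = 24/6 = 4; σ²_E = ((15−1)/6)² = 5.444

Forward pass:
ES_A = 0; EF_A = 3
ES_B = 0; EF_B = 4
ES_C = max(EF_A=3, EF_B=4) = 4; EF_C = 4+8 = 12
ES_D = 12; EF_D = 12+6 = 18
ES_E = max(EF_A=3, EF_D=18) = 18; EF_E = 18+4 = 22
Expected project duration μ = 22 hours. Critical path: B → C → D → E.

Variance along critical path = 0.111 + 9.000 + 5.444 + 5.444 = 20.000; σ = √20.000 = 4.472 hours.
Z = (28 − 22) / 4.472 = 1.342
P(T ≤ 28) = Φ(1.342) ≈ 0.910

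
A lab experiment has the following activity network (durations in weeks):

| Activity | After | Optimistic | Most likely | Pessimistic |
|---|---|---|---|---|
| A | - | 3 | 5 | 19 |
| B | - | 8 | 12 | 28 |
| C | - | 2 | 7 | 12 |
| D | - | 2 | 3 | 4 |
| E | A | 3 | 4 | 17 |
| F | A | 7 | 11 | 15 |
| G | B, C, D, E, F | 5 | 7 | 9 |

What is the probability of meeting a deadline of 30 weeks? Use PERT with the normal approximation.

te_A = (3 + 4·5 + 19)/6 = 42/6 = 7; σ²_A = ((19−3)/6)² = 7.111
te_B = (8 + 4·12 + 28)/6 = 84/6 = 14; σ²_B = ((28−8)/6)² = 11.111
te_C = (2 + 4·7 + 12)/6 = 42/6 = 7; σ²_C = ((12−2)/6)² = 2.778
te_D = (2 + 4·3 + 4)/6 = 18/6 = 3; σ²_D = ((4−2)/6)² = 0.111
te_E = (3 + 4·4 + 17)/6 = 36/6 = 6; σ²_E = ((17−3)/6)² = 5.444
te_F = (7 + 4·11 + 15)/6 = 66/6 = 11; σ²_F = ((15−7)/6)² = 1.778
te_G = (5 + 4·7 + 9)/6 = 42/6 = 7; σ²_G = ((9−5)/6)² = 0.444

Forward pass:
ES_A = 0; EF_A = 7
ES_B = 0; EF_B = 14
ES_C = 0; EF_C = 7
ES_D = 0; EF_D = 3
ES_E = 7; EF_E = 7+6 = 13
ES_F = 7; EF_F = 7+11 = 18
ES_G = max(EF_B=14, EF_C=7, EF_D=3, EF_E=13, EF_F=18) = 18; EF_G = 18+7 = 25
Expected project duration μ = 25 weeks. Critical path: A → F → G.

Variance along critical path = 7.111 + 1.778 + 0.444 = 9.333; σ = √9.333 = 3.055 weeks.
Z = (30 − 25) / 3.055 = 1.637
P(T ≤ 30) = Φ(1.637) ≈ 0.949

0.949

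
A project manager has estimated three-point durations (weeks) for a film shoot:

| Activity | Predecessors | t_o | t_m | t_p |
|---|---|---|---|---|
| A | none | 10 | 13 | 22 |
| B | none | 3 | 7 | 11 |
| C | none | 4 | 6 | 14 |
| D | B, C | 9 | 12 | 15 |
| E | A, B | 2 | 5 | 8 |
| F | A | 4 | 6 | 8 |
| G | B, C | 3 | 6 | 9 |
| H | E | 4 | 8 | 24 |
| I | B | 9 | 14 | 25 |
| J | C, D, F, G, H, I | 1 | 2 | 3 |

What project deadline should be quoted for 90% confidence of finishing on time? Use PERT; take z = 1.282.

36.2 weeks

te_A = (10 + 4·13 + 22)/6 = 84/6 = 14; σ²_A = ((22−10)/6)² = 4.000
te_B = (3 + 4·7 + 11)/6 = 42/6 = 7; σ²_B = ((11−3)/6)² = 1.778
te_C = (4 + 4·6 + 14)/6 = 42/6 = 7; σ²_C = ((14−4)/6)² = 2.778
te_D = (9 + 4·12 + 15)/6 = 72/6 = 12; σ²_D = ((15−9)/6)² = 1.000
te_E = (2 + 4·5 + 8)/6 = 30/6 = 5; σ²_E = ((8−2)/6)² = 1.000
te_F = (4 + 4·6 + 8)/6 = 36/6 = 6; σ²_F = ((8−4)/6)² = 0.444
te_G = (3 + 4·6 + 9)/6 = 36/6 = 6; σ²_G = ((9−3)/6)² = 1.000
te_H = (4 + 4·8 + 24)/6 = 60/6 = 10; σ²_H = ((24−4)/6)² = 11.111
te_I = (9 + 4·14 + 25)/6 = 90/6 = 15; σ²_I = ((25−9)/6)² = 7.111
te_J = (1 + 4·2 + 3)/6 = 12/6 = 2; σ²_J = ((3−1)/6)² = 0.111

Forward pass:
ES_A = 0; EF_A = 14
ES_B = 0; EF_B = 7
ES_C = 0; EF_C = 7
ES_D = max(EF_B=7, EF_C=7) = 7; EF_D = 7+12 = 19
ES_E = max(EF_A=14, EF_B=7) = 14; EF_E = 14+5 = 19
ES_F = 14; EF_F = 14+6 = 20
ES_G = max(EF_B=7, EF_C=7) = 7; EF_G = 7+6 = 13
ES_H = 19; EF_H = 19+10 = 29
ES_I = 7; EF_I = 7+15 = 22
ES_J = max(EF_C=7, EF_D=19, EF_F=20, EF_G=13, EF_H=29, EF_I=22) = 29; EF_J = 29+2 = 31
Expected project duration μ = 31 weeks. Critical path: A → E → H → J.

Variance along critical path = 4.000 + 1.000 + 11.111 + 0.111 = 16.222; σ = 4.028 weeks.
D = μ + z·σ = 31 + 1.282·4.028 = 36.2 weeks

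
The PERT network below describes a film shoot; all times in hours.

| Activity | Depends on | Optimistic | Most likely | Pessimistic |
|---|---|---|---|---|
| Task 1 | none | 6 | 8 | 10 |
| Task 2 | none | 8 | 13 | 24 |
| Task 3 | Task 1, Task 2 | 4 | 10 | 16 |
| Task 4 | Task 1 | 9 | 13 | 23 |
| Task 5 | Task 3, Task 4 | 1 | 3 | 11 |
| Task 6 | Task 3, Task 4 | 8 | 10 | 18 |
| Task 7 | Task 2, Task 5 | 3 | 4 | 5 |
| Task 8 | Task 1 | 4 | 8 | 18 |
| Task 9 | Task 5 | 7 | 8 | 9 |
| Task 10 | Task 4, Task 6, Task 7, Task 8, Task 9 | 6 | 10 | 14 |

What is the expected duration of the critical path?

46 hours

te_Task 1 = (6 + 4·8 + 10)/6 = 48/6 = 8
te_Task 2 = (8 + 4·13 + 24)/6 = 84/6 = 14
te_Task 3 = (4 + 4·10 + 16)/6 = 60/6 = 10
te_Task 4 = (9 + 4·13 + 23)/6 = 84/6 = 14
te_Task 5 = (1 + 4·3 + 11)/6 = 24/6 = 4
te_Task 6 = (8 + 4·10 + 18)/6 = 66/6 = 11
te_Task 7 = (3 + 4·4 + 5)/6 = 24/6 = 4
te_Task 8 = (4 + 4·8 + 18)/6 = 54/6 = 9
te_Task 9 = (7 + 4·8 + 9)/6 = 48/6 = 8
te_Task 10 = (6 + 4·10 + 14)/6 = 60/6 = 10

Forward pass:
ES_Task 1 = 0; EF_Task 1 = 8
ES_Task 2 = 0; EF_Task 2 = 14
ES_Task 3 = max(EF_Task 1=8, EF_Task 2=14) = 14; EF_Task 3 = 14+10 = 24
ES_Task 4 = 8; EF_Task 4 = 8+14 = 22
ES_Task 5 = max(EF_Task 3=24, EF_Task 4=22) = 24; EF_Task 5 = 24+4 = 28
ES_Task 6 = max(EF_Task 3=24, EF_Task 4=22) = 24; EF_Task 6 = 24+11 = 35
ES_Task 7 = max(EF_Task 2=14, EF_Task 5=28) = 28; EF_Task 7 = 28+4 = 32
ES_Task 8 = 8; EF_Task 8 = 8+9 = 17
ES_Task 9 = 28; EF_Task 9 = 28+8 = 36
ES_Task 10 = max(EF_Task 4=22, EF_Task 6=35, EF_Task 7=32, EF_Task 8=17, EF_Task 9=36) = 36; EF_Task 10 = 36+10 = 46
Expected project duration μ = 46 hours. Critical path: Task 2 → Task 3 → Task 5 → Task 9 → Task 10.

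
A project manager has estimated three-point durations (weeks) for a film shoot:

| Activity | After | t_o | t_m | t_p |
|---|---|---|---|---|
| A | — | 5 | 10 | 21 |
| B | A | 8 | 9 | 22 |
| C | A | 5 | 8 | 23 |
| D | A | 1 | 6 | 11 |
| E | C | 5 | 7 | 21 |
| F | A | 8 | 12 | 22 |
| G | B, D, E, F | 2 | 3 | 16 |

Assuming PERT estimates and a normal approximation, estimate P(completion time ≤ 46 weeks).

0.980

te_A = (5 + 4·10 + 21)/6 = 66/6 = 11; σ²_A = ((21−5)/6)² = 7.111
te_B = (8 + 4·9 + 22)/6 = 66/6 = 11; σ²_B = ((22−8)/6)² = 5.444
te_C = (5 + 4·8 + 23)/6 = 60/6 = 10; σ²_C = ((23−5)/6)² = 9.000
te_D = (1 + 4·6 + 11)/6 = 36/6 = 6; σ²_D = ((11−1)/6)² = 2.778
te_E = (5 + 4·7 + 21)/6 = 54/6 = 9; σ²_E = ((21−5)/6)² = 7.111
te_F = (8 + 4·12 + 22)/6 = 78/6 = 13; σ²_F = ((22−8)/6)² = 5.444
te_G = (2 + 4·3 + 16)/6 = 30/6 = 5; σ²_G = ((16−2)/6)² = 5.444

Forward pass:
ES_A = 0; EF_A = 11
ES_B = 11; EF_B = 11+11 = 22
ES_C = 11; EF_C = 11+10 = 21
ES_D = 11; EF_D = 11+6 = 17
ES_E = 21; EF_E = 21+9 = 30
ES_F = 11; EF_F = 11+13 = 24
ES_G = max(EF_B=22, EF_D=17, EF_E=30, EF_F=24) = 30; EF_G = 30+5 = 35
Expected project duration μ = 35 weeks. Critical path: A → C → E → G.

Variance along critical path = 7.111 + 9.000 + 7.111 + 5.444 = 28.667; σ = √28.667 = 5.354 weeks.
Z = (46 − 35) / 5.354 = 2.054
P(T ≤ 46) = Φ(2.054) ≈ 0.980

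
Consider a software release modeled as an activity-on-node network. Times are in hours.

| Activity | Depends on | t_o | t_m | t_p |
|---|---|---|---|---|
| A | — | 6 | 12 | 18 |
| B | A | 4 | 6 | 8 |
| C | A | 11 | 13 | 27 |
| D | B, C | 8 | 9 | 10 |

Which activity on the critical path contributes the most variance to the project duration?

te_A = (6 + 4·12 + 18)/6 = 72/6 = 12; σ²_A = ((18−6)/6)² = 4.000
te_B = (4 + 4·6 + 8)/6 = 36/6 = 6; σ²_B = ((8−4)/6)² = 0.444
te_C = (11 + 4·13 + 27)/6 = 90/6 = 15; σ²_C = ((27−11)/6)² = 7.111
te_D = (8 + 4·9 + 10)/6 = 54/6 = 9; σ²_D = ((10−8)/6)² = 0.111

Forward pass:
ES_A = 0; EF_A = 12
ES_B = 12; EF_B = 12+6 = 18
ES_C = 12; EF_C = 12+15 = 27
ES_D = max(EF_B=18, EF_C=27) = 27; EF_D = 27+9 = 36
Expected project duration μ = 36 hours. Critical path: A → C → D.

Variances on critical path: σ²_A=4.000, σ²_C=7.111, σ²_D=0.111.
Largest is σ²_C = 7.111.

C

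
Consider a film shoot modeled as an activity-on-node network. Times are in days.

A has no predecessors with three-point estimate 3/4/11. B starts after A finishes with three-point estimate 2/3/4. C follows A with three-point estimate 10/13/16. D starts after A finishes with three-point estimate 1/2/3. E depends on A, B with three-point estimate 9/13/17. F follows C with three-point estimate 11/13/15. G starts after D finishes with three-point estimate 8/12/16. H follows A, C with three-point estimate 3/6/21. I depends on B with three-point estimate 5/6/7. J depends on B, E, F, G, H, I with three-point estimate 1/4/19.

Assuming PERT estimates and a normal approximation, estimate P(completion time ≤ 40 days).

te_A = (3 + 4·4 + 11)/6 = 30/6 = 5; σ²_A = ((11−3)/6)² = 1.778
te_B = (2 + 4·3 + 4)/6 = 18/6 = 3; σ²_B = ((4−2)/6)² = 0.111
te_C = (10 + 4·13 + 16)/6 = 78/6 = 13; σ²_C = ((16−10)/6)² = 1.000
te_D = (1 + 4·2 + 3)/6 = 12/6 = 2; σ²_D = ((3−1)/6)² = 0.111
te_E = (9 + 4·13 + 17)/6 = 78/6 = 13; σ²_E = ((17−9)/6)² = 1.778
te_F = (11 + 4·13 + 15)/6 = 78/6 = 13; σ²_F = ((15−11)/6)² = 0.444
te_G = (8 + 4·12 + 16)/6 = 72/6 = 12; σ²_G = ((16−8)/6)² = 1.778
te_H = (3 + 4·6 + 21)/6 = 48/6 = 8; σ²_H = ((21−3)/6)² = 9.000
te_I = (5 + 4·6 + 7)/6 = 36/6 = 6; σ²_I = ((7−5)/6)² = 0.111
te_J = (1 + 4·4 + 19)/6 = 36/6 = 6; σ²_J = ((19−1)/6)² = 9.000

Forward pass:
ES_A = 0; EF_A = 5
ES_B = 5; EF_B = 5+3 = 8
ES_C = 5; EF_C = 5+13 = 18
ES_D = 5; EF_D = 5+2 = 7
ES_E = max(EF_A=5, EF_B=8) = 8; EF_E = 8+13 = 21
ES_F = 18; EF_F = 18+13 = 31
ES_G = 7; EF_G = 7+12 = 19
ES_H = max(EF_A=5, EF_C=18) = 18; EF_H = 18+8 = 26
ES_I = 8; EF_I = 8+6 = 14
ES_J = max(EF_B=8, EF_E=21, EF_F=31, EF_G=19, EF_H=26, EF_I=14) = 31; EF_J = 31+6 = 37
Expected project duration μ = 37 days. Critical path: A → C → F → J.

Variance along critical path = 1.778 + 1.000 + 0.444 + 9.000 = 12.222; σ = √12.222 = 3.496 days.
Z = (40 − 37) / 3.496 = 0.858
P(T ≤ 40) = Φ(0.858) ≈ 0.805

0.805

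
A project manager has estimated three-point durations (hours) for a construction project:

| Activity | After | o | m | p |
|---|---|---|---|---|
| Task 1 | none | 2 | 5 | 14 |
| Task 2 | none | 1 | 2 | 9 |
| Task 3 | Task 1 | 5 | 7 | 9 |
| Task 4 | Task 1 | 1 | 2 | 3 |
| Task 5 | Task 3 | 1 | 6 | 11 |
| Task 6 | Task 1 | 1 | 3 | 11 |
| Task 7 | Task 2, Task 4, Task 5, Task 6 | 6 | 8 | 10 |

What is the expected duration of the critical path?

te_Task 1 = (2 + 4·5 + 14)/6 = 36/6 = 6
te_Task 2 = (1 + 4·2 + 9)/6 = 18/6 = 3
te_Task 3 = (5 + 4·7 + 9)/6 = 42/6 = 7
te_Task 4 = (1 + 4·2 + 3)/6 = 12/6 = 2
te_Task 5 = (1 + 4·6 + 11)/6 = 36/6 = 6
te_Task 6 = (1 + 4·3 + 11)/6 = 24/6 = 4
te_Task 7 = (6 + 4·8 + 10)/6 = 48/6 = 8

Forward pass:
ES_Task 1 = 0; EF_Task 1 = 6
ES_Task 2 = 0; EF_Task 2 = 3
ES_Task 3 = 6; EF_Task 3 = 6+7 = 13
ES_Task 4 = 6; EF_Task 4 = 6+2 = 8
ES_Task 5 = 13; EF_Task 5 = 13+6 = 19
ES_Task 6 = 6; EF_Task 6 = 6+4 = 10
ES_Task 7 = max(EF_Task 2=3, EF_Task 4=8, EF_Task 5=19, EF_Task 6=10) = 19; EF_Task 7 = 19+8 = 27
Expected project duration μ = 27 hours. Critical path: Task 1 → Task 3 → Task 5 → Task 7.

27 hours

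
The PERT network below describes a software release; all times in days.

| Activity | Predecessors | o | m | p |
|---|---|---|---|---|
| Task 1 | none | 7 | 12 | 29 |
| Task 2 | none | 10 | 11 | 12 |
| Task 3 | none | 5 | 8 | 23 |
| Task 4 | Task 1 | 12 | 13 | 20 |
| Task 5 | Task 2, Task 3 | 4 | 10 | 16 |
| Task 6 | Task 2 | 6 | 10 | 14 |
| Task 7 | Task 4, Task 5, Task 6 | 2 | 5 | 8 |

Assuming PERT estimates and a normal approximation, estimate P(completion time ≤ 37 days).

0.840

te_Task 1 = (7 + 4·12 + 29)/6 = 84/6 = 14; σ²_Task 1 = ((29−7)/6)² = 13.444
te_Task 2 = (10 + 4·11 + 12)/6 = 66/6 = 11; σ²_Task 2 = ((12−10)/6)² = 0.111
te_Task 3 = (5 + 4·8 + 23)/6 = 60/6 = 10; σ²_Task 3 = ((23−5)/6)² = 9.000
te_Task 4 = (12 + 4·13 + 20)/6 = 84/6 = 14; σ²_Task 4 = ((20−12)/6)² = 1.778
te_Task 5 = (4 + 4·10 + 16)/6 = 60/6 = 10; σ²_Task 5 = ((16−4)/6)² = 4.000
te_Task 6 = (6 + 4·10 + 14)/6 = 60/6 = 10; σ²_Task 6 = ((14−6)/6)² = 1.778
te_Task 7 = (2 + 4·5 + 8)/6 = 30/6 = 5; σ²_Task 7 = ((8−2)/6)² = 1.000

Forward pass:
ES_Task 1 = 0; EF_Task 1 = 14
ES_Task 2 = 0; EF_Task 2 = 11
ES_Task 3 = 0; EF_Task 3 = 10
ES_Task 4 = 14; EF_Task 4 = 14+14 = 28
ES_Task 5 = max(EF_Task 2=11, EF_Task 3=10) = 11; EF_Task 5 = 11+10 = 21
ES_Task 6 = 11; EF_Task 6 = 11+10 = 21
ES_Task 7 = max(EF_Task 4=28, EF_Task 5=21, EF_Task 6=21) = 28; EF_Task 7 = 28+5 = 33
Expected project duration μ = 33 days. Critical path: Task 1 → Task 4 → Task 7.

Variance along critical path = 13.444 + 1.778 + 1.000 = 16.222; σ = √16.222 = 4.028 days.
Z = (37 − 33) / 4.028 = 0.993
P(T ≤ 37) = Φ(0.993) ≈ 0.840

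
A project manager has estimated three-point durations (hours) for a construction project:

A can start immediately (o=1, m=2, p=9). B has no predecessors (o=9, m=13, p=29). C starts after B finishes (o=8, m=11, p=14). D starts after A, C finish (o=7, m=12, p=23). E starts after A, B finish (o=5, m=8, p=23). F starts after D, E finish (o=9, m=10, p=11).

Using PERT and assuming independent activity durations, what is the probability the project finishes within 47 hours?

0.325

te_A = (1 + 4·2 + 9)/6 = 18/6 = 3; σ²_A = ((9−1)/6)² = 1.778
te_B = (9 + 4·13 + 29)/6 = 90/6 = 15; σ²_B = ((29−9)/6)² = 11.111
te_C = (8 + 4·11 + 14)/6 = 66/6 = 11; σ²_C = ((14−8)/6)² = 1.000
te_D = (7 + 4·12 + 23)/6 = 78/6 = 13; σ²_D = ((23−7)/6)² = 7.111
te_E = (5 + 4·8 + 23)/6 = 60/6 = 10; σ²_E = ((23−5)/6)² = 9.000
te_F = (9 + 4·10 + 11)/6 = 60/6 = 10; σ²_F = ((11−9)/6)² = 0.111

Forward pass:
ES_A = 0; EF_A = 3
ES_B = 0; EF_B = 15
ES_C = 15; EF_C = 15+11 = 26
ES_D = max(EF_A=3, EF_C=26) = 26; EF_D = 26+13 = 39
ES_E = max(EF_A=3, EF_B=15) = 15; EF_E = 15+10 = 25
ES_F = max(EF_D=39, EF_E=25) = 39; EF_F = 39+10 = 49
Expected project duration μ = 49 hours. Critical path: B → C → D → F.

Variance along critical path = 11.111 + 1.000 + 7.111 + 0.111 = 19.333; σ = √19.333 = 4.397 hours.
Z = (47 − 49) / 4.397 = -0.455
P(T ≤ 47) = Φ(-0.455) ≈ 0.325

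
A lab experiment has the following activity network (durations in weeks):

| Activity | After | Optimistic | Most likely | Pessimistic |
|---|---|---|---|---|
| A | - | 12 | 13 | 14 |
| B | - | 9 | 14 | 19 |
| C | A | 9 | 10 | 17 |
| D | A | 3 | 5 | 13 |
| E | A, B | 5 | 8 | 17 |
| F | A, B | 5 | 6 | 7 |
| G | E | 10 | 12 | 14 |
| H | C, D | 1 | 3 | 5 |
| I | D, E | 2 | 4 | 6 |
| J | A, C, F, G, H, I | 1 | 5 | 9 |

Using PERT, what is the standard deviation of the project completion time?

3.00 weeks

te_A = (12 + 4·13 + 14)/6 = 78/6 = 13; σ²_A = ((14−12)/6)² = 0.111
te_B = (9 + 4·14 + 19)/6 = 84/6 = 14; σ²_B = ((19−9)/6)² = 2.778
te_C = (9 + 4·10 + 17)/6 = 66/6 = 11; σ²_C = ((17−9)/6)² = 1.778
te_D = (3 + 4·5 + 13)/6 = 36/6 = 6; σ²_D = ((13−3)/6)² = 2.778
te_E = (5 + 4·8 + 17)/6 = 54/6 = 9; σ²_E = ((17−5)/6)² = 4.000
te_F = (5 + 4·6 + 7)/6 = 36/6 = 6; σ²_F = ((7−5)/6)² = 0.111
te_G = (10 + 4·12 + 14)/6 = 72/6 = 12; σ²_G = ((14−10)/6)² = 0.444
te_H = (1 + 4·3 + 5)/6 = 18/6 = 3; σ²_H = ((5−1)/6)² = 0.444
te_I = (2 + 4·4 + 6)/6 = 24/6 = 4; σ²_I = ((6−2)/6)² = 0.444
te_J = (1 + 4·5 + 9)/6 = 30/6 = 5; σ²_J = ((9−1)/6)² = 1.778

Forward pass:
ES_A = 0; EF_A = 13
ES_B = 0; EF_B = 14
ES_C = 13; EF_C = 13+11 = 24
ES_D = 13; EF_D = 13+6 = 19
ES_E = max(EF_A=13, EF_B=14) = 14; EF_E = 14+9 = 23
ES_F = max(EF_A=13, EF_B=14) = 14; EF_F = 14+6 = 20
ES_G = 23; EF_G = 23+12 = 35
ES_H = max(EF_C=24, EF_D=19) = 24; EF_H = 24+3 = 27
ES_I = max(EF_D=19, EF_E=23) = 23; EF_I = 23+4 = 27
ES_J = max(EF_A=13, EF_C=24, EF_F=20, EF_G=35, EF_H=27, EF_I=27) = 35; EF_J = 35+5 = 40
Expected project duration μ = 40 weeks. Critical path: B → E → G → J.

Variance along critical path = 2.778 + 4.000 + 0.444 + 1.778 = 9.000
σ = √9.000 = 3.000 weeks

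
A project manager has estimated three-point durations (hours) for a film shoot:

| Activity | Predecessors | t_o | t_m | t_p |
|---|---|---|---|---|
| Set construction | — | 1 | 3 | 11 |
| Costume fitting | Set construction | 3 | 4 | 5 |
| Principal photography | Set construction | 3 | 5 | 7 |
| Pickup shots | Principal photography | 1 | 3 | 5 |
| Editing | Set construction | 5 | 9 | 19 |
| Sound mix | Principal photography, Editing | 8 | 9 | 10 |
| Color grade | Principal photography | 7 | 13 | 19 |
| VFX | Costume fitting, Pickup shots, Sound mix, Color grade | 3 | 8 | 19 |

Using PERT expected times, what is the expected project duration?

te_Set construction = (1 + 4·3 + 11)/6 = 24/6 = 4
te_Costume fitting = (3 + 4·4 + 5)/6 = 24/6 = 4
te_Principal photography = (3 + 4·5 + 7)/6 = 30/6 = 5
te_Pickup shots = (1 + 4·3 + 5)/6 = 18/6 = 3
te_Editing = (5 + 4·9 + 19)/6 = 60/6 = 10
te_Sound mix = (8 + 4·9 + 10)/6 = 54/6 = 9
te_Color grade = (7 + 4·13 + 19)/6 = 78/6 = 13
te_VFX = (3 + 4·8 + 19)/6 = 54/6 = 9

Forward pass:
ES_Set construction = 0; EF_Set construction = 4
ES_Costume fitting = 4; EF_Costume fitting = 4+4 = 8
ES_Principal photography = 4; EF_Principal photography = 4+5 = 9
ES_Pickup shots = 9; EF_Pickup shots = 9+3 = 12
ES_Editing = 4; EF_Editing = 4+10 = 14
ES_Sound mix = max(EF_Principal photography=9, EF_Editing=14) = 14; EF_Sound mix = 14+9 = 23
ES_Color grade = 9; EF_Color grade = 9+13 = 22
ES_VFX = max(EF_Costume fitting=8, EF_Pickup shots=12, EF_Sound mix=23, EF_Color grade=22) = 23; EF_VFX = 23+9 = 32
Expected project duration μ = 32 hours. Critical path: Set construction → Editing → Sound mix → VFX.

32 hours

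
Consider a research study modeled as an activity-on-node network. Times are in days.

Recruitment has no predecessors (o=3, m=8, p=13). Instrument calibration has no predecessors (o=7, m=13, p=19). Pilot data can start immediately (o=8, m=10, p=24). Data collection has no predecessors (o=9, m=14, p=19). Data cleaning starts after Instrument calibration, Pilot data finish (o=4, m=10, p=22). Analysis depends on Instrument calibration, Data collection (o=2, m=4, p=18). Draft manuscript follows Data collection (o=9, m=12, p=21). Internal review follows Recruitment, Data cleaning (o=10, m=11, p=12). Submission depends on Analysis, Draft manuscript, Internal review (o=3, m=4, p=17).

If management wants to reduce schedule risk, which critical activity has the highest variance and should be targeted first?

Data cleaning

te_Recruitment = (3 + 4·8 + 13)/6 = 48/6 = 8; σ²_Recruitment = ((13−3)/6)² = 2.778
te_Instrument calibration = (7 + 4·13 + 19)/6 = 78/6 = 13; σ²_Instrument calibration = ((19−7)/6)² = 4.000
te_Pilot data = (8 + 4·10 + 24)/6 = 72/6 = 12; σ²_Pilot data = ((24−8)/6)² = 7.111
te_Data collection = (9 + 4·14 + 19)/6 = 84/6 = 14; σ²_Data collection = ((19−9)/6)² = 2.778
te_Data cleaning = (4 + 4·10 + 22)/6 = 66/6 = 11; σ²_Data cleaning = ((22−4)/6)² = 9.000
te_Analysis = (2 + 4·4 + 18)/6 = 36/6 = 6; σ²_Analysis = ((18−2)/6)² = 7.111
te_Draft manuscript = (9 + 4·12 + 21)/6 = 78/6 = 13; σ²_Draft manuscript = ((21−9)/6)² = 4.000
te_Internal review = (10 + 4·11 + 12)/6 = 66/6 = 11; σ²_Internal review = ((12−10)/6)² = 0.111
te_Submission = (3 + 4·4 + 17)/6 = 36/6 = 6; σ²_Submission = ((17−3)/6)² = 5.444

Forward pass:
ES_Recruitment = 0; EF_Recruitment = 8
ES_Instrument calibration = 0; EF_Instrument calibration = 13
ES_Pilot data = 0; EF_Pilot data = 12
ES_Data collection = 0; EF_Data collection = 14
ES_Data cleaning = max(EF_Instrument calibration=13, EF_Pilot data=12) = 13; EF_Data cleaning = 13+11 = 24
ES_Analysis = max(EF_Instrument calibration=13, EF_Data collection=14) = 14; EF_Analysis = 14+6 = 20
ES_Draft manuscript = 14; EF_Draft manuscript = 14+13 = 27
ES_Internal review = max(EF_Recruitment=8, EF_Data cleaning=24) = 24; EF_Internal review = 24+11 = 35
ES_Submission = max(EF_Analysis=20, EF_Draft manuscript=27, EF_Internal review=35) = 35; EF_Submission = 35+6 = 41
Expected project duration μ = 41 days. Critical path: Instrument calibration → Data cleaning → Internal review → Submission.

Variances on critical path: σ²_Instrument calibration=4.000, σ²_Data cleaning=9.000, σ²_Internal review=0.111, σ²_Submission=5.444.
Largest is σ²_Data cleaning = 9.000.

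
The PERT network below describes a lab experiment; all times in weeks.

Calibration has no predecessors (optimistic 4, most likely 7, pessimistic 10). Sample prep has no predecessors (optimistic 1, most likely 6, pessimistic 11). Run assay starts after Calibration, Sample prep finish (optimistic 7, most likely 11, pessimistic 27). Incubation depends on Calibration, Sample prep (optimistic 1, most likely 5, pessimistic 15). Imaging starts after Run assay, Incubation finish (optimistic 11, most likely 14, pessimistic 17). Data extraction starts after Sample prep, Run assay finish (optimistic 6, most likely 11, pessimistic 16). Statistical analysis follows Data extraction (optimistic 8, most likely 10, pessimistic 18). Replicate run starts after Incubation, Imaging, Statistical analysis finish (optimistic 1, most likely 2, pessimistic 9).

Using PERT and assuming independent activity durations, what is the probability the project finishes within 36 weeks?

te_Calibration = (4 + 4·7 + 10)/6 = 42/6 = 7; σ²_Calibration = ((10−4)/6)² = 1.000
te_Sample prep = (1 + 4·6 + 11)/6 = 36/6 = 6; σ²_Sample prep = ((11−1)/6)² = 2.778
te_Run assay = (7 + 4·11 + 27)/6 = 78/6 = 13; σ²_Run assay = ((27−7)/6)² = 11.111
te_Incubation = (1 + 4·5 + 15)/6 = 36/6 = 6; σ²_Incubation = ((15−1)/6)² = 5.444
te_Imaging = (11 + 4·14 + 17)/6 = 84/6 = 14; σ²_Imaging = ((17−11)/6)² = 1.000
te_Data extraction = (6 + 4·11 + 16)/6 = 66/6 = 11; σ²_Data extraction = ((16−6)/6)² = 2.778
te_Statistical analysis = (8 + 4·10 + 18)/6 = 66/6 = 11; σ²_Statistical analysis = ((18−8)/6)² = 2.778
te_Replicate run = (1 + 4·2 + 9)/6 = 18/6 = 3; σ²_Replicate run = ((9−1)/6)² = 1.778

Forward pass:
ES_Calibration = 0; EF_Calibration = 7
ES_Sample prep = 0; EF_Sample prep = 6
ES_Run assay = max(EF_Calibration=7, EF_Sample prep=6) = 7; EF_Run assay = 7+13 = 20
ES_Incubation = max(EF_Calibration=7, EF_Sample prep=6) = 7; EF_Incubation = 7+6 = 13
ES_Imaging = max(EF_Run assay=20, EF_Incubation=13) = 20; EF_Imaging = 20+14 = 34
ES_Data extraction = max(EF_Sample prep=6, EF_Run assay=20) = 20; EF_Data extraction = 20+11 = 31
ES_Statistical analysis = 31; EF_Statistical analysis = 31+11 = 42
ES_Replicate run = max(EF_Incubation=13, EF_Imaging=34, EF_Statistical analysis=42) = 42; EF_Replicate run = 42+3 = 45
Expected project duration μ = 45 weeks. Critical path: Calibration → Run assay → Data extraction → Statistical analysis → Replicate run.

Variance along critical path = 1.000 + 11.111 + 2.778 + 2.778 + 1.778 = 19.444; σ = √19.444 = 4.410 weeks.
Z = (36 − 45) / 4.410 = -2.041
P(T ≤ 36) = Φ(-2.041) ≈ 0.021

0.021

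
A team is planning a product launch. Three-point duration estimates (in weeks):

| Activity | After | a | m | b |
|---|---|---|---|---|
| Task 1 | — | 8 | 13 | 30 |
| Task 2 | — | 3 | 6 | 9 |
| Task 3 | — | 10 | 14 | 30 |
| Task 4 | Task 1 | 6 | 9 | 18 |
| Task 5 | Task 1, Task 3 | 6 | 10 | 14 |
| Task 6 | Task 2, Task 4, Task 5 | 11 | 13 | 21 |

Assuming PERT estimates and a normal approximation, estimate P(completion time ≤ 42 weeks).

te_Task 1 = (8 + 4·13 + 30)/6 = 90/6 = 15; σ²_Task 1 = ((30−8)/6)² = 13.444
te_Task 2 = (3 + 4·6 + 9)/6 = 36/6 = 6; σ²_Task 2 = ((9−3)/6)² = 1.000
te_Task 3 = (10 + 4·14 + 30)/6 = 96/6 = 16; σ²_Task 3 = ((30−10)/6)² = 11.111
te_Task 4 = (6 + 4·9 + 18)/6 = 60/6 = 10; σ²_Task 4 = ((18−6)/6)² = 4.000
te_Task 5 = (6 + 4·10 + 14)/6 = 60/6 = 10; σ²_Task 5 = ((14−6)/6)² = 1.778
te_Task 6 = (11 + 4·13 + 21)/6 = 84/6 = 14; σ²_Task 6 = ((21−11)/6)² = 2.778

Forward pass:
ES_Task 1 = 0; EF_Task 1 = 15
ES_Task 2 = 0; EF_Task 2 = 6
ES_Task 3 = 0; EF_Task 3 = 16
ES_Task 4 = 15; EF_Task 4 = 15+10 = 25
ES_Task 5 = max(EF_Task 1=15, EF_Task 3=16) = 16; EF_Task 5 = 16+10 = 26
ES_Task 6 = max(EF_Task 2=6, EF_Task 4=25, EF_Task 5=26) = 26; EF_Task 6 = 26+14 = 40
Expected project duration μ = 40 weeks. Critical path: Task 3 → Task 5 → Task 6.

Variance along critical path = 11.111 + 1.778 + 2.778 = 15.667; σ = √15.667 = 3.958 weeks.
Z = (42 − 40) / 3.958 = 0.505
P(T ≤ 42) = Φ(0.505) ≈ 0.693

0.693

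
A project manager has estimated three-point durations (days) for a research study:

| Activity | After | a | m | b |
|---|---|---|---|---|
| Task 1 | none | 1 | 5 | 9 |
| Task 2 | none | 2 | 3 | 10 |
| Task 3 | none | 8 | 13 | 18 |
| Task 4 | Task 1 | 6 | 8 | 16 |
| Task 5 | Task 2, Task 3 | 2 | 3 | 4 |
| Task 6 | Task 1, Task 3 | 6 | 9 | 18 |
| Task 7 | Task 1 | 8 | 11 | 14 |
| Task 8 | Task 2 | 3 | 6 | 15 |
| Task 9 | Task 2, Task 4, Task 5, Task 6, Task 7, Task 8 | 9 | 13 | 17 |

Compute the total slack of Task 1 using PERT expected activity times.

7 days

te_Task 1 = (1 + 4·5 + 9)/6 = 30/6 = 5
te_Task 2 = (2 + 4·3 + 10)/6 = 24/6 = 4
te_Task 3 = (8 + 4·13 + 18)/6 = 78/6 = 13
te_Task 4 = (6 + 4·8 + 16)/6 = 54/6 = 9
te_Task 5 = (2 + 4·3 + 4)/6 = 18/6 = 3
te_Task 6 = (6 + 4·9 + 18)/6 = 60/6 = 10
te_Task 7 = (8 + 4·11 + 14)/6 = 66/6 = 11
te_Task 8 = (3 + 4·6 + 15)/6 = 42/6 = 7
te_Task 9 = (9 + 4·13 + 17)/6 = 78/6 = 13

Forward pass:
ES_Task 1 = 0; EF_Task 1 = 5
ES_Task 2 = 0; EF_Task 2 = 4
ES_Task 3 = 0; EF_Task 3 = 13
ES_Task 4 = 5; EF_Task 4 = 5+9 = 14
ES_Task 5 = max(EF_Task 2=4, EF_Task 3=13) = 13; EF_Task 5 = 13+3 = 16
ES_Task 6 = max(EF_Task 1=5, EF_Task 3=13) = 13; EF_Task 6 = 13+10 = 23
ES_Task 7 = 5; EF_Task 7 = 5+11 = 16
ES_Task 8 = 4; EF_Task 8 = 4+7 = 11
ES_Task 9 = max(EF_Task 2=4, EF_Task 4=14, EF_Task 5=16, EF_Task 6=23, EF_Task 7=16, EF_Task 8=11) = 23; EF_Task 9 = 23+13 = 36
Expected project duration μ = 36 days. Critical path: Task 3 → Task 6 → Task 9.

Backward pass:
LF_Task 9 = 36; LS_Task 9 = 36−13 = 23
LF_Task 8 = LS_Task 9 = 23; LS_Task 8 = 23−7 = 16
LF_Task 7 = LS_Task 9 = 23; LS_Task 7 = 23−11 = 12
LF_Task 6 = LS_Task 9 = 23; LS_Task 6 = 23−10 = 13
LF_Task 5 = LS_Task 9 = 23; LS_Task 5 = 23−3 = 20
LF_Task 4 = LS_Task 9 = 23; LS_Task 4 = 23−9 = 14
LF_Task 3 = min(LS_Task 5=20, LS_Task 6=13) = 13; LS_Task 3 = 13−13 = 0
LF_Task 2 = min(LS_Task 5=20, LS_Task 8=16, LS_Task 9=23) = 16; LS_Task 2 = 16−4 = 12
LF_Task 1 = min(LS_Task 4=14, LS_Task 6=13, LS_Task 7=12) = 12; LS_Task 1 = 12−5 = 7
Slack_Task 1 = LS_Task 1 − ES_Task 1 = 7 − 0 = 7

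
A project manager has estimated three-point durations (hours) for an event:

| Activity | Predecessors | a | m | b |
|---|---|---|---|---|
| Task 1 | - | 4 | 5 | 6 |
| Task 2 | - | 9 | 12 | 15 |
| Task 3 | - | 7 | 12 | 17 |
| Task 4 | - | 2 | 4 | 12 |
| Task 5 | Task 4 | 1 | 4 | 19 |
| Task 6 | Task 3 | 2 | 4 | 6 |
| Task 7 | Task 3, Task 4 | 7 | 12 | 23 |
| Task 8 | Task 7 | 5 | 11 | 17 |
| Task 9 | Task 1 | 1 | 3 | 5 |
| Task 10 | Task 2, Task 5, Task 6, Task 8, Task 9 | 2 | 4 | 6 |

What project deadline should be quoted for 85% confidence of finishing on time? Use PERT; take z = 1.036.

te_Task 1 = (4 + 4·5 + 6)/6 = 30/6 = 5; σ²_Task 1 = ((6−4)/6)² = 0.111
te_Task 2 = (9 + 4·12 + 15)/6 = 72/6 = 12; σ²_Task 2 = ((15−9)/6)² = 1.000
te_Task 3 = (7 + 4·12 + 17)/6 = 72/6 = 12; σ²_Task 3 = ((17−7)/6)² = 2.778
te_Task 4 = (2 + 4·4 + 12)/6 = 30/6 = 5; σ²_Task 4 = ((12−2)/6)² = 2.778
te_Task 5 = (1 + 4·4 + 19)/6 = 36/6 = 6; σ²_Task 5 = ((19−1)/6)² = 9.000
te_Task 6 = (2 + 4·4 + 6)/6 = 24/6 = 4; σ²_Task 6 = ((6−2)/6)² = 0.444
te_Task 7 = (7 + 4·12 + 23)/6 = 78/6 = 13; σ²_Task 7 = ((23−7)/6)² = 7.111
te_Task 8 = (5 + 4·11 + 17)/6 = 66/6 = 11; σ²_Task 8 = ((17−5)/6)² = 4.000
te_Task 9 = (1 + 4·3 + 5)/6 = 18/6 = 3; σ²_Task 9 = ((5−1)/6)² = 0.444
te_Task 10 = (2 + 4·4 + 6)/6 = 24/6 = 4; σ²_Task 10 = ((6−2)/6)² = 0.444

Forward pass:
ES_Task 1 = 0; EF_Task 1 = 5
ES_Task 2 = 0; EF_Task 2 = 12
ES_Task 3 = 0; EF_Task 3 = 12
ES_Task 4 = 0; EF_Task 4 = 5
ES_Task 5 = 5; EF_Task 5 = 5+6 = 11
ES_Task 6 = 12; EF_Task 6 = 12+4 = 16
ES_Task 7 = max(EF_Task 3=12, EF_Task 4=5) = 12; EF_Task 7 = 12+13 = 25
ES_Task 8 = 25; EF_Task 8 = 25+11 = 36
ES_Task 9 = 5; EF_Task 9 = 5+3 = 8
ES_Task 10 = max(EF_Task 2=12, EF_Task 5=11, EF_Task 6=16, EF_Task 8=36, EF_Task 9=8) = 36; EF_Task 10 = 36+4 = 40
Expected project duration μ = 40 hours. Critical path: Task 3 → Task 7 → Task 8 → Task 10.

Variance along critical path = 2.778 + 7.111 + 4.000 + 0.444 = 14.333; σ = 3.786 hours.
D = μ + z·σ = 40 + 1.036·3.786 = 43.9 hours

43.9 hours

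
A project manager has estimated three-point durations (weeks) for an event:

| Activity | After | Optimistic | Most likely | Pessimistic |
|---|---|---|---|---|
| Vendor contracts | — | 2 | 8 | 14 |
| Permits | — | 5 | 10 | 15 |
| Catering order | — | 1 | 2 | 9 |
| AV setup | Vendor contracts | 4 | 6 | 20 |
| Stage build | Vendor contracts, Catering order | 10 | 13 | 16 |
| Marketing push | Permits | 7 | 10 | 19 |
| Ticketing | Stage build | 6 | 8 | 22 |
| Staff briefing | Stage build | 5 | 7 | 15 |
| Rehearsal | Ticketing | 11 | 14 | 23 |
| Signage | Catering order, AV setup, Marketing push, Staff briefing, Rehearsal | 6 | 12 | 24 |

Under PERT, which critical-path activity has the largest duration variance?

te_Vendor contracts = (2 + 4·8 + 14)/6 = 48/6 = 8; σ²_Vendor contracts = ((14−2)/6)² = 4.000
te_Permits = (5 + 4·10 + 15)/6 = 60/6 = 10; σ²_Permits = ((15−5)/6)² = 2.778
te_Catering order = (1 + 4·2 + 9)/6 = 18/6 = 3; σ²_Catering order = ((9−1)/6)² = 1.778
te_AV setup = (4 + 4·6 + 20)/6 = 48/6 = 8; σ²_AV setup = ((20−4)/6)² = 7.111
te_Stage build = (10 + 4·13 + 16)/6 = 78/6 = 13; σ²_Stage build = ((16−10)/6)² = 1.000
te_Marketing push = (7 + 4·10 + 19)/6 = 66/6 = 11; σ²_Marketing push = ((19−7)/6)² = 4.000
te_Ticketing = (6 + 4·8 + 22)/6 = 60/6 = 10; σ²_Ticketing = ((22−6)/6)² = 7.111
te_Staff briefing = (5 + 4·7 + 15)/6 = 48/6 = 8; σ²_Staff briefing = ((15−5)/6)² = 2.778
te_Rehearsal = (11 + 4·14 + 23)/6 = 90/6 = 15; σ²_Rehearsal = ((23−11)/6)² = 4.000
te_Signage = (6 + 4·12 + 24)/6 = 78/6 = 13; σ²_Signage = ((24−6)/6)² = 9.000

Forward pass:
ES_Vendor contracts = 0; EF_Vendor contracts = 8
ES_Permits = 0; EF_Permits = 10
ES_Catering order = 0; EF_Catering order = 3
ES_AV setup = 8; EF_AV setup = 8+8 = 16
ES_Stage build = max(EF_Vendor contracts=8, EF_Catering order=3) = 8; EF_Stage build = 8+13 = 21
ES_Marketing push = 10; EF_Marketing push = 10+11 = 21
ES_Ticketing = 21; EF_Ticketing = 21+10 = 31
ES_Staff briefing = 21; EF_Staff briefing = 21+8 = 29
ES_Rehearsal = 31; EF_Rehearsal = 31+15 = 46
ES_Signage = max(EF_Catering order=3, EF_AV setup=16, EF_Marketing push=21, EF_Staff briefing=29, EF_Rehearsal=46) = 46; EF_Signage = 46+13 = 59
Expected project duration μ = 59 weeks. Critical path: Vendor contracts → Stage build → Ticketing → Rehearsal → Signage.

Variances on critical path: σ²_Vendor contracts=4.000, σ²_Stage build=1.000, σ²_Ticketing=7.111, σ²_Rehearsal=4.000, σ²_Signage=9.000.
Largest is σ²_Signage = 9.000.

Signage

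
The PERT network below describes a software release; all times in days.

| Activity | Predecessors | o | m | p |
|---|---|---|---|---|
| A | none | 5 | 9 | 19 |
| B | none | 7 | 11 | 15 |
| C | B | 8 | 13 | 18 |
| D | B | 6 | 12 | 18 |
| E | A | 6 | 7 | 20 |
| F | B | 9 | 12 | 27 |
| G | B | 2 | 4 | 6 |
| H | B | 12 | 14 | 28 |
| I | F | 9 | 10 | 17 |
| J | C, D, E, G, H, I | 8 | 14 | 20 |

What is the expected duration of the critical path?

50 days

te_A = (5 + 4·9 + 19)/6 = 60/6 = 10
te_B = (7 + 4·11 + 15)/6 = 66/6 = 11
te_C = (8 + 4·13 + 18)/6 = 78/6 = 13
te_D = (6 + 4·12 + 18)/6 = 72/6 = 12
te_E = (6 + 4·7 + 20)/6 = 54/6 = 9
te_F = (9 + 4·12 + 27)/6 = 84/6 = 14
te_G = (2 + 4·4 + 6)/6 = 24/6 = 4
te_H = (12 + 4·14 + 28)/6 = 96/6 = 16
te_I = (9 + 4·10 + 17)/6 = 66/6 = 11
te_J = (8 + 4·14 + 20)/6 = 84/6 = 14

Forward pass:
ES_A = 0; EF_A = 10
ES_B = 0; EF_B = 11
ES_C = 11; EF_C = 11+13 = 24
ES_D = 11; EF_D = 11+12 = 23
ES_E = 10; EF_E = 10+9 = 19
ES_F = 11; EF_F = 11+14 = 25
ES_G = 11; EF_G = 11+4 = 15
ES_H = 11; EF_H = 11+16 = 27
ES_I = 25; EF_I = 25+11 = 36
ES_J = max(EF_C=24, EF_D=23, EF_E=19, EF_G=15, EF_H=27, EF_I=36) = 36; EF_J = 36+14 = 50
Expected project duration μ = 50 days. Critical path: B → F → I → J.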